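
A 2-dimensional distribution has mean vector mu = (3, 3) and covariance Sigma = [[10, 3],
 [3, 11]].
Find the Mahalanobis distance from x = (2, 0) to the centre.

Step 1 — centre the observation: (x - mu) = (-1, -3).

Step 2 — invert Sigma. det(Sigma) = 10·11 - (3)² = 101.
  Sigma^{-1} = (1/det) · [[d, -b], [-b, a]] = [[0.1089, -0.0297],
 [-0.0297, 0.099]].

Step 3 — form the quadratic (x - mu)^T · Sigma^{-1} · (x - mu):
  Sigma^{-1} · (x - mu) = (-0.0198, -0.2673).
  (x - mu)^T · [Sigma^{-1} · (x - mu)] = (-1)·(-0.0198) + (-3)·(-0.2673) = 0.8218.

Step 4 — take square root: d = √(0.8218) ≈ 0.9065.

d(x, mu) = √(0.8218) ≈ 0.9065


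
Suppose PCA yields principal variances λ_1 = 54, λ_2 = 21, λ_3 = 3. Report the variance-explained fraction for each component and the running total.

Step 1 — total variance = trace(Sigma) = Σ λ_i = 54 + 21 + 3 = 78.

Step 2 — fraction explained by component i = λ_i / Σ λ:
  PC1: 54/78 = 0.6923
  PC2: 21/78 = 0.2692
  PC3: 3/78 = 0.0385

Step 3 — cumulative fraction after k components = (λ_1 + ... + λ_k) / Σ λ:
  k = 1: 54/78 = 0.6923
  k = 2: (54 + 21)/78 = 75/78 = 0.9615
  k = 3: (54 + 21 + 3)/78 = 78/78 = 1

Summary (fraction, with percent):

explained: PC1 0.6923 (69.23%), PC2 0.2692 (26.92%), PC3 0.0385 (3.85%);  cumulative: 0.6923, 0.9615, 1


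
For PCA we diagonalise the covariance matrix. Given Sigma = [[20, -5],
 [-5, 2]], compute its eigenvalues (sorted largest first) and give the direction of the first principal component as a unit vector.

Step 1 — characteristic polynomial of 2×2 Sigma:
  det(Sigma - λI) = λ² - trace · λ + det = 0.
  trace = 20 + 2 = 22, det = 20·2 - (-5)² = 15.
Step 2 — discriminant:
  Δ = trace² - 4·det = 484 - 60 = 424.
Step 3 — eigenvalues:
  λ = (trace ± √Δ)/2 = (22 ± 20.5913)/2,
  λ_1 = 21.2956,  λ_2 = 0.7044.

Step 4 — unit eigenvector for λ_1: solve (Sigma - λ_1 I)v = 0. First row:
  (20 - 21.2956)·v_x + (-5)·v_y = 0, i.e. (-1.2956)·v_x + (-5)·v_y = 0,
  so v ∝ (b, λ_1 - a) = (-5, 1.2956); multiply by -1 so the first entry is positive: u = (5, -1.2956).
  ||u|| = √((5)² + (-1.2956)²) = √(26.6787) ≈ 5.1651,
  v_1 = u/||u|| ≈ (0.968, -0.2508) (||v_1|| = 1).

λ_1 = 21.2956,  λ_2 = 0.7044;  v_1 ≈ (0.968, -0.2508)


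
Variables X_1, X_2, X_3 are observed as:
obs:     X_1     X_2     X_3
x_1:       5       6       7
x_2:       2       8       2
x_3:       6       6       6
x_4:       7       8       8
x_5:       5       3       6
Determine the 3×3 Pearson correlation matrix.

Step 1 — column means:
  mean(X_1) = (5 + 2 + 6 + 7 + 5) / 5 = 25/5 = 5
  mean(X_2) = (6 + 8 + 6 + 8 + 3) / 5 = 31/5 = 6.2
  mean(X_3) = (7 + 2 + 6 + 8 + 6) / 5 = 29/5 = 5.8

Step 2 — sample variances and covariances s[i,j] = (1/(n-1)) · Σ_k (x_{k,i} - mean_i) · (x_{k,j} - mean_j), with n-1 = 4:
  s[X_1,X_1] = ((0)·(0) + (-3)·(-3) + (1)·(1) + (2)·(2) + (0)·(0)) / 4 = 14/4 = 3.5
  s[X_1,X_2] = ((0)·(-0.2) + (-3)·(1.8) + (1)·(-0.2) + (2)·(1.8) + (0)·(-3.2)) / 4 = -2/4 = -0.5
  s[X_1,X_3] = ((0)·(1.2) + (-3)·(-3.8) + (1)·(0.2) + (2)·(2.2) + (0)·(0.2)) / 4 = 16/4 = 4
  s[X_2,X_2] = ((-0.2)·(-0.2) + (1.8)·(1.8) + (-0.2)·(-0.2) + (1.8)·(1.8) + (-3.2)·(-3.2)) / 4 = 16.8/4 = 4.2
  s[X_2,X_3] = ((-0.2)·(1.2) + (1.8)·(-3.8) + (-0.2)·(0.2) + (1.8)·(2.2) + (-3.2)·(0.2)) / 4 = -3.8/4 = -0.95
  s[X_3,X_3] = ((1.2)·(1.2) + (-3.8)·(-3.8) + (0.2)·(0.2) + (2.2)·(2.2) + (0.2)·(0.2)) / 4 = 20.8/4 = 5.2
  Sample standard deviations s_i = √(s[i,i]):
  s(X_1) = √(3.5) = 1.8708
  s(X_2) = √(4.2) = 2.0494
  s(X_3) = √(5.2) = 2.2804

Step 3 — r_{ij} = s_{ij} / (s_i · s_j):
  r[X_1,X_1] = 1 (diagonal).
  r[X_1,X_2] = -0.5 / (1.8708 · 2.0494) = -0.5 / 3.8341 = -0.1304
  r[X_1,X_3] = 4 / (1.8708 · 2.2804) = 4 / 4.2661 = 0.9376
  r[X_2,X_2] = 1 (diagonal).
  r[X_2,X_3] = -0.95 / (2.0494 · 2.2804) = -0.95 / 4.6733 = -0.2033
  r[X_3,X_3] = 1 (diagonal).

R is symmetric with unit diagonal. Assembling:

R = [[1, -0.1304, 0.9376],
 [-0.1304, 1, -0.2033],
 [0.9376, -0.2033, 1]]


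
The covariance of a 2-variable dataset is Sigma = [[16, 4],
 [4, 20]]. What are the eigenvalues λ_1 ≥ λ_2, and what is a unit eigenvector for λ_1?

Step 1 — characteristic polynomial of 2×2 Sigma:
  det(Sigma - λI) = λ² - trace · λ + det = 0.
  trace = 16 + 20 = 36, det = 16·20 - (4)² = 304.
Step 2 — discriminant:
  Δ = trace² - 4·det = 1296 - 1216 = 80.
Step 3 — eigenvalues:
  λ = (trace ± √Δ)/2 = (36 ± 8.9443)/2,
  λ_1 = 22.4721,  λ_2 = 13.5279.

Step 4 — unit eigenvector for λ_1: solve (Sigma - λ_1 I)v = 0. First row:
  (16 - 22.4721)·v_x + (4)·v_y = 0, i.e. (-6.4721)·v_x + (4)·v_y = 0,
  so v ∝ (b, λ_1 - a) = (4, 6.4721) = u.
  ||u|| = √((4)² + (6.4721)²) = √(57.8885) ≈ 7.6085,
  v_1 = u/||u|| ≈ (0.5257, 0.8507) (||v_1|| = 1).

λ_1 = 22.4721,  λ_2 = 13.5279;  v_1 ≈ (0.5257, 0.8507)


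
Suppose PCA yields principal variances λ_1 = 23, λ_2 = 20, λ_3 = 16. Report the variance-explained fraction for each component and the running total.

Step 1 — total variance = trace(Sigma) = Σ λ_i = 23 + 20 + 16 = 59.

Step 2 — fraction explained by component i = λ_i / Σ λ:
  PC1: 23/59 = 0.3898
  PC2: 20/59 = 0.339
  PC3: 16/59 = 0.2712

Step 3 — cumulative fraction after k components = (λ_1 + ... + λ_k) / Σ λ:
  k = 1: 23/59 = 0.3898
  k = 2: (23 + 20)/59 = 43/59 = 0.7288
  k = 3: (23 + 20 + 16)/59 = 59/59 = 1

Summary (fraction, with percent):

explained: PC1 0.3898 (38.98%), PC2 0.339 (33.9%), PC3 0.2712 (27.12%);  cumulative: 0.3898, 0.7288, 1


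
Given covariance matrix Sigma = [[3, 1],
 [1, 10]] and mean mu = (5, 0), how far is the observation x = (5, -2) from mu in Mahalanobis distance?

Step 1 — centre the observation: (x - mu) = (0, -2).

Step 2 — invert Sigma. det(Sigma) = 3·10 - (1)² = 29.
  Sigma^{-1} = (1/det) · [[d, -b], [-b, a]] = [[0.3448, -0.0345],
 [-0.0345, 0.1034]].

Step 3 — form the quadratic (x - mu)^T · Sigma^{-1} · (x - mu):
  Sigma^{-1} · (x - mu) = (0.069, -0.2069).
  (x - mu)^T · [Sigma^{-1} · (x - mu)] = (0)·(0.069) + (-2)·(-0.2069) = 0.4138.

Step 4 — take square root: d = √(0.4138) ≈ 0.6433.

d(x, mu) = √(0.4138) ≈ 0.6433


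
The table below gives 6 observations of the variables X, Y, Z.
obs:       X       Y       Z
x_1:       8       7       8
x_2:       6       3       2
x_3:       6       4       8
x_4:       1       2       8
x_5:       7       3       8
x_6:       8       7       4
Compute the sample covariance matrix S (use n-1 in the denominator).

Step 1 — column means:
  mean(X) = (8 + 6 + 6 + 1 + 7 + 8) / 6 = 36/6 = 6
  mean(Y) = (7 + 3 + 4 + 2 + 3 + 7) / 6 = 26/6 = 4.3333
  mean(Z) = (8 + 2 + 8 + 8 + 8 + 4) / 6 = 38/6 = 6.3333

Step 2 — sample covariance S[i,j] = (1/(n-1)) · Σ_k (x_{k,i} - mean_i) · (x_{k,j} - mean_j), with n-1 = 5.
  S[X,X] = ((2)·(2) + (0)·(0) + (0)·(0) + (-5)·(-5) + (1)·(1) + (2)·(2)) / 5 = 34/5 = 6.8
  S[X,Y] = ((2)·(2.6667) + (0)·(-1.3333) + (0)·(-0.3333) + (-5)·(-2.3333) + (1)·(-1.3333) + (2)·(2.6667)) / 5 = 21/5 = 4.2
  S[X,Z] = ((2)·(1.6667) + (0)·(-4.3333) + (0)·(1.6667) + (-5)·(1.6667) + (1)·(1.6667) + (2)·(-2.3333)) / 5 = -8/5 = -1.6
  S[Y,Y] = ((2.6667)·(2.6667) + (-1.3333)·(-1.3333) + (-0.3333)·(-0.3333) + (-2.3333)·(-2.3333) + (-1.3333)·(-1.3333) + (2.6667)·(2.6667)) / 5 = 23.3333/5 = 4.6667
  S[Y,Z] = ((2.6667)·(1.6667) + (-1.3333)·(-4.3333) + (-0.3333)·(1.6667) + (-2.3333)·(1.6667) + (-1.3333)·(1.6667) + (2.6667)·(-2.3333)) / 5 = -2.6667/5 = -0.5333
  S[Z,Z] = ((1.6667)·(1.6667) + (-4.3333)·(-4.3333) + (1.6667)·(1.6667) + (1.6667)·(1.6667) + (1.6667)·(1.6667) + (-2.3333)·(-2.3333)) / 5 = 35.3333/5 = 7.0667

S is symmetric (S[j,i] = S[i,j]). Assembling:

S = [[6.8, 4.2, -1.6],
 [4.2, 4.6667, -0.5333],
 [-1.6, -0.5333, 7.0667]]


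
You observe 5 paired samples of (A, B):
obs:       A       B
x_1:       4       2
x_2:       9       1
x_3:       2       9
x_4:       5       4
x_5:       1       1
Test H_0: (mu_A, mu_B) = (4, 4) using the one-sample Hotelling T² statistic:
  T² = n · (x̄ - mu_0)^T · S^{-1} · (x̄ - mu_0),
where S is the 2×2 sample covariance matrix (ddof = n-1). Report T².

Step 1 — sample mean vector:
  mean(A) = (4 + 9 + 2 + 5 + 1) / 5 = 21/5 = 4.2
  mean(B) = (2 + 1 + 9 + 4 + 1) / 5 = 17/5 = 3.4
  x̄ = (4.2, 3.4),  deviation x̄ - mu_0 = (4.2, 3.4) - (4, 4) = (0.2, -0.6).

Step 2 — sample covariance matrix, S[i,j] = (1/(n-1)) · Σ_k (x_{k,i} - mean_i) · (x_{k,j} - mean_j), divisor n-1 = 4:
  S[A,A] = ((-0.2)·(-0.2) + (4.8)·(4.8) + (-2.2)·(-2.2) + (0.8)·(0.8) + (-3.2)·(-3.2)) / 4 = 38.8/4 = 9.7
  S[A,B] = ((-0.2)·(-1.4) + (4.8)·(-2.4) + (-2.2)·(5.6) + (0.8)·(0.6) + (-3.2)·(-2.4)) / 4 = -15.4/4 = -3.85
  S[B,B] = ((-1.4)·(-1.4) + (-2.4)·(-2.4) + (5.6)·(5.6) + (0.6)·(0.6) + (-2.4)·(-2.4)) / 4 = 45.2/4 = 11.3
  S = [[9.7, -3.85],
 [-3.85, 11.3]].

Step 3 — invert S. det(S) = 9.7·11.3 - (-3.85)² = 94.7875.
  S^{-1} = (1/det) · [[d, -b], [-b, a]] = [[0.1192, 0.0406],
 [0.0406, 0.1023]].

Step 4 — quadratic form (x̄ - mu_0)^T · S^{-1} · (x̄ - mu_0):
  S^{-1} · (x̄ - mu_0) = (-0.0005, -0.0533),
  (x̄ - mu_0)^T · [...] = (0.2)·(-0.0005) + (-0.6)·(-0.0533) = 0.0319.

Step 5 — scale by n: T² = 5 · 0.0319 = 0.1593.

T² ≈ 0.1593


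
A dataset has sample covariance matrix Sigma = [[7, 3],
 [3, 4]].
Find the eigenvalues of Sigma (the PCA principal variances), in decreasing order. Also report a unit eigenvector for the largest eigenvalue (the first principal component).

Step 1 — characteristic polynomial of 2×2 Sigma:
  det(Sigma - λI) = λ² - trace · λ + det = 0.
  trace = 7 + 4 = 11, det = 7·4 - (3)² = 19.
Step 2 — discriminant:
  Δ = trace² - 4·det = 121 - 76 = 45.
Step 3 — eigenvalues:
  λ = (trace ± √Δ)/2 = (11 ± 6.7082)/2,
  λ_1 = 8.8541,  λ_2 = 2.1459.

Step 4 — unit eigenvector for λ_1: solve (Sigma - λ_1 I)v = 0. First row:
  (7 - 8.8541)·v_x + (3)·v_y = 0, i.e. (-1.8541)·v_x + (3)·v_y = 0,
  so v ∝ (b, λ_1 - a) = (3, 1.8541) = u.
  ||u|| = √((3)² + (1.8541)²) = √(12.4377) ≈ 3.5267,
  v_1 = u/||u|| ≈ (0.8507, 0.5257) (||v_1|| = 1).

λ_1 = 8.8541,  λ_2 = 2.1459;  v_1 ≈ (0.8507, 0.5257)


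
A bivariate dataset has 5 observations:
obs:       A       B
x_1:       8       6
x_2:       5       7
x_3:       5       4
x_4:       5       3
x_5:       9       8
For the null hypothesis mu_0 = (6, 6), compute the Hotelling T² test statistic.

Step 1 — sample mean vector:
  mean(A) = (8 + 5 + 5 + 5 + 9) / 5 = 32/5 = 6.4
  mean(B) = (6 + 7 + 4 + 3 + 8) / 5 = 28/5 = 5.6
  x̄ = (6.4, 5.6),  deviation x̄ - mu_0 = (6.4, 5.6) - (6, 6) = (0.4, -0.4).

Step 2 — sample covariance matrix, S[i,j] = (1/(n-1)) · Σ_k (x_{k,i} - mean_i) · (x_{k,j} - mean_j), divisor n-1 = 4:
  S[A,A] = ((1.6)·(1.6) + (-1.4)·(-1.4) + (-1.4)·(-1.4) + (-1.4)·(-1.4) + (2.6)·(2.6)) / 4 = 15.2/4 = 3.8
  S[A,B] = ((1.6)·(0.4) + (-1.4)·(1.4) + (-1.4)·(-1.6) + (-1.4)·(-2.6) + (2.6)·(2.4)) / 4 = 10.8/4 = 2.7
  S[B,B] = ((0.4)·(0.4) + (1.4)·(1.4) + (-1.6)·(-1.6) + (-2.6)·(-2.6) + (2.4)·(2.4)) / 4 = 17.2/4 = 4.3
  S = [[3.8, 2.7],
 [2.7, 4.3]].

Step 3 — invert S. det(S) = 3.8·4.3 - (2.7)² = 9.05.
  S^{-1} = (1/det) · [[d, -b], [-b, a]] = [[0.4751, -0.2983],
 [-0.2983, 0.4199]].

Step 4 — quadratic form (x̄ - mu_0)^T · S^{-1} · (x̄ - mu_0):
  S^{-1} · (x̄ - mu_0) = (0.3094, -0.2873),
  (x̄ - mu_0)^T · [...] = (0.4)·(0.3094) + (-0.4)·(-0.2873) = 0.2387.

Step 5 — scale by n: T² = 5 · 0.2387 = 1.1934.

T² ≈ 1.1934


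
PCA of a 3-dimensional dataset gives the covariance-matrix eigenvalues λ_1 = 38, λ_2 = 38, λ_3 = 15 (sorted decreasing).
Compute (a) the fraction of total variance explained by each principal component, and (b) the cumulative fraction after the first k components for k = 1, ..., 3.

Step 1 — total variance = trace(Sigma) = Σ λ_i = 38 + 38 + 15 = 91.

Step 2 — fraction explained by component i = λ_i / Σ λ:
  PC1: 38/91 = 0.4176
  PC2: 38/91 = 0.4176
  PC3: 15/91 = 0.1648

Step 3 — cumulative fraction after k components = (λ_1 + ... + λ_k) / Σ λ:
  k = 1: 38/91 = 0.4176
  k = 2: (38 + 38)/91 = 76/91 = 0.8352
  k = 3: (38 + 38 + 15)/91 = 91/91 = 1

Summary (fraction, with percent):

explained: PC1 0.4176 (41.76%), PC2 0.4176 (41.76%), PC3 0.1648 (16.48%);  cumulative: 0.4176, 0.8352, 1


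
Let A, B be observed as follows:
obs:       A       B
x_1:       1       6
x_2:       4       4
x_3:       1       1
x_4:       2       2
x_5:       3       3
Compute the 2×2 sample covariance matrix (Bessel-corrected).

Step 1 — column means:
  mean(A) = (1 + 4 + 1 + 2 + 3) / 5 = 11/5 = 2.2
  mean(B) = (6 + 4 + 1 + 2 + 3) / 5 = 16/5 = 3.2

Step 2 — sample covariance S[i,j] = (1/(n-1)) · Σ_k (x_{k,i} - mean_i) · (x_{k,j} - mean_j), with n-1 = 4.
  S[A,A] = ((-1.2)·(-1.2) + (1.8)·(1.8) + (-1.2)·(-1.2) + (-0.2)·(-0.2) + (0.8)·(0.8)) / 4 = 6.8/4 = 1.7
  S[A,B] = ((-1.2)·(2.8) + (1.8)·(0.8) + (-1.2)·(-2.2) + (-0.2)·(-1.2) + (0.8)·(-0.2)) / 4 = 0.8/4 = 0.2
  S[B,B] = ((2.8)·(2.8) + (0.8)·(0.8) + (-2.2)·(-2.2) + (-1.2)·(-1.2) + (-0.2)·(-0.2)) / 4 = 14.8/4 = 3.7

S is symmetric (S[j,i] = S[i,j]). Assembling:

S = [[1.7, 0.2],
 [0.2, 3.7]]


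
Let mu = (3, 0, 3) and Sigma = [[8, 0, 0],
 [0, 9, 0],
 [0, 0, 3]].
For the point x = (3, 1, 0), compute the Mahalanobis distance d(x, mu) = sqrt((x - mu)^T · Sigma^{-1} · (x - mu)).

Step 1 — centre the observation: (x - mu) = (0, 1, -3).

Step 2 — invert Sigma (cofactor / det for 3×3, or solve directly):
  Sigma^{-1} = [[0.125, 0, 0],
 [0, 0.1111, 0],
 [0, 0, 0.3333]].

Step 3 — form the quadratic (x - mu)^T · Sigma^{-1} · (x - mu):
  Sigma^{-1} · (x - mu) = (0, 0.1111, -1).
  (x - mu)^T · [Sigma^{-1} · (x - mu)] = (0)·(0) + (1)·(0.1111) + (-3)·(-1) = 3.1111.

Step 4 — take square root: d = √(3.1111) ≈ 1.7638.

d(x, mu) = √(3.1111) ≈ 1.7638


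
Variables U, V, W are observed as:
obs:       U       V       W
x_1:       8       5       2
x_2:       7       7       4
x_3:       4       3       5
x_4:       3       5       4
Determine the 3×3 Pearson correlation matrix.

Step 1 — column means:
  mean(U) = (8 + 7 + 4 + 3) / 4 = 22/4 = 5.5
  mean(V) = (5 + 7 + 3 + 5) / 4 = 20/4 = 5
  mean(W) = (2 + 4 + 5 + 4) / 4 = 15/4 = 3.75

Step 2 — sample variances and covariances s[i,j] = (1/(n-1)) · Σ_k (x_{k,i} - mean_i) · (x_{k,j} - mean_j), with n-1 = 3:
  s[U,U] = ((2.5)·(2.5) + (1.5)·(1.5) + (-1.5)·(-1.5) + (-2.5)·(-2.5)) / 3 = 17/3 = 5.6667
  s[U,V] = ((2.5)·(0) + (1.5)·(2) + (-1.5)·(-2) + (-2.5)·(0)) / 3 = 6/3 = 2
  s[U,W] = ((2.5)·(-1.75) + (1.5)·(0.25) + (-1.5)·(1.25) + (-2.5)·(0.25)) / 3 = -6.5/3 = -2.1667
  s[V,V] = ((0)·(0) + (2)·(2) + (-2)·(-2) + (0)·(0)) / 3 = 8/3 = 2.6667
  s[V,W] = ((0)·(-1.75) + (2)·(0.25) + (-2)·(1.25) + (0)·(0.25)) / 3 = -2/3 = -0.6667
  s[W,W] = ((-1.75)·(-1.75) + (0.25)·(0.25) + (1.25)·(1.25) + (0.25)·(0.25)) / 3 = 4.75/3 = 1.5833
  Sample standard deviations s_i = √(s[i,i]):
  s(U) = √(5.6667) = 2.3805
  s(V) = √(2.6667) = 1.633
  s(W) = √(1.5833) = 1.2583

Step 3 — r_{ij} = s_{ij} / (s_i · s_j):
  r[U,U] = 1 (diagonal).
  r[U,V] = 2 / (2.3805 · 1.633) = 2 / 3.8873 = 0.5145
  r[U,W] = -2.1667 / (2.3805 · 1.2583) = -2.1667 / 2.9954 = -0.7233
  r[V,V] = 1 (diagonal).
  r[V,W] = -0.6667 / (1.633 · 1.2583) = -0.6667 / 2.0548 = -0.3244
  r[W,W] = 1 (diagonal).

R is symmetric with unit diagonal. Assembling:

R = [[1, 0.5145, -0.7233],
 [0.5145, 1, -0.3244],
 [-0.7233, -0.3244, 1]]


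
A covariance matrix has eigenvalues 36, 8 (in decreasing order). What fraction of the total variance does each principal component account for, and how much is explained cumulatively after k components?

Step 1 — total variance = trace(Sigma) = Σ λ_i = 36 + 8 = 44.

Step 2 — fraction explained by component i = λ_i / Σ λ:
  PC1: 36/44 = 0.8182
  PC2: 8/44 = 0.1818

Step 3 — cumulative fraction after k components = (λ_1 + ... + λ_k) / Σ λ:
  k = 1: 36/44 = 0.8182
  k = 2: (36 + 8)/44 = 44/44 = 1

Summary (fraction, with percent):

explained: PC1 0.8182 (81.82%), PC2 0.1818 (18.18%);  cumulative: 0.8182, 1


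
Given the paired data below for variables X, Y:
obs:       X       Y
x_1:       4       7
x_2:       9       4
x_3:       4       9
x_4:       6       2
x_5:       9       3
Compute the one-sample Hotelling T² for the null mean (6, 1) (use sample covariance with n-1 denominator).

Step 1 — sample mean vector:
  mean(X) = (4 + 9 + 4 + 6 + 9) / 5 = 32/5 = 6.4
  mean(Y) = (7 + 4 + 9 + 2 + 3) / 5 = 25/5 = 5
  x̄ = (6.4, 5),  deviation x̄ - mu_0 = (6.4, 5) - (6, 1) = (0.4, 4).

Step 2 — sample covariance matrix, S[i,j] = (1/(n-1)) · Σ_k (x_{k,i} - mean_i) · (x_{k,j} - mean_j), divisor n-1 = 4:
  S[X,X] = ((-2.4)·(-2.4) + (2.6)·(2.6) + (-2.4)·(-2.4) + (-0.4)·(-0.4) + (2.6)·(2.6)) / 4 = 25.2/4 = 6.3
  S[X,Y] = ((-2.4)·(2) + (2.6)·(-1) + (-2.4)·(4) + (-0.4)·(-3) + (2.6)·(-2)) / 4 = -21/4 = -5.25
  S[Y,Y] = ((2)·(2) + (-1)·(-1) + (4)·(4) + (-3)·(-3) + (-2)·(-2)) / 4 = 34/4 = 8.5
  S = [[6.3, -5.25],
 [-5.25, 8.5]].

Step 3 — invert S. det(S) = 6.3·8.5 - (-5.25)² = 25.9875.
  S^{-1} = (1/det) · [[d, -b], [-b, a]] = [[0.3271, 0.202],
 [0.202, 0.2424]].

Step 4 — quadratic form (x̄ - mu_0)^T · S^{-1} · (x̄ - mu_0):
  S^{-1} · (x̄ - mu_0) = (0.9389, 1.0505),
  (x̄ - mu_0)^T · [...] = (0.4)·(0.9389) + (4)·(1.0505) = 4.5776.

Step 5 — scale by n: T² = 5 · 4.5776 = 22.8879.

T² ≈ 22.8879


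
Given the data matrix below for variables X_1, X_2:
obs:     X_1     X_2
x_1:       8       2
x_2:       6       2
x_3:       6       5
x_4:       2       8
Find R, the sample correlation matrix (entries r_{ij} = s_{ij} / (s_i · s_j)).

Step 1 — column means:
  mean(X_1) = (8 + 6 + 6 + 2) / 4 = 22/4 = 5.5
  mean(X_2) = (2 + 2 + 5 + 8) / 4 = 17/4 = 4.25

Step 2 — sample variances and covariances s[i,j] = (1/(n-1)) · Σ_k (x_{k,i} - mean_i) · (x_{k,j} - mean_j), with n-1 = 3:
  s[X_1,X_1] = ((2.5)·(2.5) + (0.5)·(0.5) + (0.5)·(0.5) + (-3.5)·(-3.5)) / 3 = 19/3 = 6.3333
  s[X_1,X_2] = ((2.5)·(-2.25) + (0.5)·(-2.25) + (0.5)·(0.75) + (-3.5)·(3.75)) / 3 = -19.5/3 = -6.5
  s[X_2,X_2] = ((-2.25)·(-2.25) + (-2.25)·(-2.25) + (0.75)·(0.75) + (3.75)·(3.75)) / 3 = 24.75/3 = 8.25
  Sample standard deviations s_i = √(s[i,i]):
  s(X_1) = √(6.3333) = 2.5166
  s(X_2) = √(8.25) = 2.8723

Step 3 — r_{ij} = s_{ij} / (s_i · s_j):
  r[X_1,X_1] = 1 (diagonal).
  r[X_1,X_2] = -6.5 / (2.5166 · 2.8723) = -6.5 / 7.2284 = -0.8992
  r[X_2,X_2] = 1 (diagonal).

R is symmetric with unit diagonal. Assembling:

R = [[1, -0.8992],
 [-0.8992, 1]]


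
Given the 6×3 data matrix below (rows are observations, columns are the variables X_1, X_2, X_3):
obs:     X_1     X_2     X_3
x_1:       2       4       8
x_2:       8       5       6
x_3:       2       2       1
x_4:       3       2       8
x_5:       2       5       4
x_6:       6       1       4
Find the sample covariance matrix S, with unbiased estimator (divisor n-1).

Step 1 — column means:
  mean(X_1) = (2 + 8 + 2 + 3 + 2 + 6) / 6 = 23/6 = 3.8333
  mean(X_2) = (4 + 5 + 2 + 2 + 5 + 1) / 6 = 19/6 = 3.1667
  mean(X_3) = (8 + 6 + 1 + 8 + 4 + 4) / 6 = 31/6 = 5.1667

Step 2 — sample covariance S[i,j] = (1/(n-1)) · Σ_k (x_{k,i} - mean_i) · (x_{k,j} - mean_j), with n-1 = 5.
  S[X_1,X_1] = ((-1.8333)·(-1.8333) + (4.1667)·(4.1667) + (-1.8333)·(-1.8333) + (-0.8333)·(-0.8333) + (-1.8333)·(-1.8333) + (2.1667)·(2.1667)) / 5 = 32.8333/5 = 6.5667
  S[X_1,X_2] = ((-1.8333)·(0.8333) + (4.1667)·(1.8333) + (-1.8333)·(-1.1667) + (-0.8333)·(-1.1667) + (-1.8333)·(1.8333) + (2.1667)·(-2.1667)) / 5 = 1.1667/5 = 0.2333
  S[X_1,X_3] = ((-1.8333)·(2.8333) + (4.1667)·(0.8333) + (-1.8333)·(-4.1667) + (-0.8333)·(2.8333) + (-1.8333)·(-1.1667) + (2.1667)·(-1.1667)) / 5 = 3.1667/5 = 0.6333
  S[X_2,X_2] = ((0.8333)·(0.8333) + (1.8333)·(1.8333) + (-1.1667)·(-1.1667) + (-1.1667)·(-1.1667) + (1.8333)·(1.8333) + (-2.1667)·(-2.1667)) / 5 = 14.8333/5 = 2.9667
  S[X_2,X_3] = ((0.8333)·(2.8333) + (1.8333)·(0.8333) + (-1.1667)·(-4.1667) + (-1.1667)·(2.8333) + (1.8333)·(-1.1667) + (-2.1667)·(-1.1667)) / 5 = 5.8333/5 = 1.1667
  S[X_3,X_3] = ((2.8333)·(2.8333) + (0.8333)·(0.8333) + (-4.1667)·(-4.1667) + (2.8333)·(2.8333) + (-1.1667)·(-1.1667) + (-1.1667)·(-1.1667)) / 5 = 36.8333/5 = 7.3667

S is symmetric (S[j,i] = S[i,j]). Assembling:

S = [[6.5667, 0.2333, 0.6333],
 [0.2333, 2.9667, 1.1667],
 [0.6333, 1.1667, 7.3667]]


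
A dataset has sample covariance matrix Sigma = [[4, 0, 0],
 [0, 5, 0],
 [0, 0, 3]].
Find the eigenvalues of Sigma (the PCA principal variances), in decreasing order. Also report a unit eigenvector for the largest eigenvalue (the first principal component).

Step 1 — characteristic polynomial p(λ) = det(λI - Sigma) = λ³ - tr·λ² + c_1·λ - det, where tr = trace, c_1 = sum of the principal 2×2 minors, det = det(Sigma):
  tr = 4 + 5 + 3 = 12,
  c_1 = (4·5 - (0)²) + (4·3 - (0)²) + (5·3 - (0)²) = 20 + 12 + 15 = 47,
  det = 4·(5·3 - (0)²) - (0)·((0)·3 - (0)·(0)) + (0)·((0)·(0) - 5·(0)) = 4·(15) - (0)·(0) + (0)·(0) = 60.
  So p(λ) = λ³ - 12λ² + 47λ - 60.
Step 2 — look for an integer root (rational root theorem: any rational root is an integer divisor of 60). Testing λ = 3:
  p(3) = 27 - 108 + 141 - 60 = 0  ✓
  Dividing out (λ - 3): p(λ) = (λ - 3)(λ² - 9λ + 20).
Step 3 — remaining eigenvalues from the quadratic λ² - 9λ + 20 = 0:
  Δ = 9² - 4·20 = 81 - 80 = 1,  λ = (9 ± √1)/2 = (9 ± 1)/2 = 5 or 4.
  Sorted: λ_1 = 5,  λ_2 = 4,  λ_3 = 3  (check: sum = 12 = tr ✓).

Step 4 — unit eigenvector for λ_1 = 5: v spans the null space of (Sigma - λ_1 I), whose rows are
  r_1 = (-1, 0, 0),  r_2 = (0, 0, 0),  r_3 = (0, 0, -2).
  v is orthogonal to every row, so take v ∝ r_1 × r_3 = ((0)·(-2) - (0)·(0), (0)·(0) - (-1)·(-2), (-1)·(0) - (0)·(0)) = (0, -2, 0).
  Rescale (divide by 2; multiply by -1 so the first nonzero entry is positive): u = (0, 1, 0).
  ||u|| = √((0)² + (1)² + (0)²) = √(1) = 1,  v_1 = u/||u|| ≈ (0, 1, 0) (||v_1|| = 1).

λ_1 = 5,  λ_2 = 4,  λ_3 = 3;  v_1 ≈ (0, 1, 0)


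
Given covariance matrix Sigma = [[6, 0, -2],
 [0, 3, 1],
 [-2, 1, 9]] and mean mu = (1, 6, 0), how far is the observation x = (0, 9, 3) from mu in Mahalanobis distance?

Step 1 — centre the observation: (x - mu) = (-1, 3, 3).

Step 2 — invert Sigma (cofactor / det for 3×3, or solve directly):
  Sigma^{-1} = [[0.1806, -0.0139, 0.0417],
 [-0.0139, 0.3472, -0.0417],
 [0.0417, -0.0417, 0.125]].

Step 3 — form the quadratic (x - mu)^T · Sigma^{-1} · (x - mu):
  Sigma^{-1} · (x - mu) = (-0.0972, 0.9306, 0.2083).
  (x - mu)^T · [Sigma^{-1} · (x - mu)] = (-1)·(-0.0972) + (3)·(0.9306) + (3)·(0.2083) = 3.5139.

Step 4 — take square root: d = √(3.5139) ≈ 1.8745.

d(x, mu) = √(3.5139) ≈ 1.8745


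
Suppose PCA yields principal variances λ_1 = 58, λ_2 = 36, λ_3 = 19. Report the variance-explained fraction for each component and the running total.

Step 1 — total variance = trace(Sigma) = Σ λ_i = 58 + 36 + 19 = 113.

Step 2 — fraction explained by component i = λ_i / Σ λ:
  PC1: 58/113 = 0.5133
  PC2: 36/113 = 0.3186
  PC3: 19/113 = 0.1681

Step 3 — cumulative fraction after k components = (λ_1 + ... + λ_k) / Σ λ:
  k = 1: 58/113 = 0.5133
  k = 2: (58 + 36)/113 = 94/113 = 0.8319
  k = 3: (58 + 36 + 19)/113 = 113/113 = 1

Summary (fraction, with percent):

explained: PC1 0.5133 (51.33%), PC2 0.3186 (31.86%), PC3 0.1681 (16.81%);  cumulative: 0.5133, 0.8319, 1


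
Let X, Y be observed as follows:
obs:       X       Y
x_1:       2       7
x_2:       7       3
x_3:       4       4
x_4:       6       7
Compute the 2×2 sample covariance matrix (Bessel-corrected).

Step 1 — column means:
  mean(X) = (2 + 7 + 4 + 6) / 4 = 19/4 = 4.75
  mean(Y) = (7 + 3 + 4 + 7) / 4 = 21/4 = 5.25

Step 2 — sample covariance S[i,j] = (1/(n-1)) · Σ_k (x_{k,i} - mean_i) · (x_{k,j} - mean_j), with n-1 = 3.
  S[X,X] = ((-2.75)·(-2.75) + (2.25)·(2.25) + (-0.75)·(-0.75) + (1.25)·(1.25)) / 3 = 14.75/3 = 4.9167
  S[X,Y] = ((-2.75)·(1.75) + (2.25)·(-2.25) + (-0.75)·(-1.25) + (1.25)·(1.75)) / 3 = -6.75/3 = -2.25
  S[Y,Y] = ((1.75)·(1.75) + (-2.25)·(-2.25) + (-1.25)·(-1.25) + (1.75)·(1.75)) / 3 = 12.75/3 = 4.25

S is symmetric (S[j,i] = S[i,j]). Assembling:

S = [[4.9167, -2.25],
 [-2.25, 4.25]]


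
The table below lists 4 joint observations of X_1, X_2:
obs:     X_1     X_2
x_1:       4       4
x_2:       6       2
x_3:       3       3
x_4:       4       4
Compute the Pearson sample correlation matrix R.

Step 1 — column means:
  mean(X_1) = (4 + 6 + 3 + 4) / 4 = 17/4 = 4.25
  mean(X_2) = (4 + 2 + 3 + 4) / 4 = 13/4 = 3.25

Step 2 — sample variances and covariances s[i,j] = (1/(n-1)) · Σ_k (x_{k,i} - mean_i) · (x_{k,j} - mean_j), with n-1 = 3:
  s[X_1,X_1] = ((-0.25)·(-0.25) + (1.75)·(1.75) + (-1.25)·(-1.25) + (-0.25)·(-0.25)) / 3 = 4.75/3 = 1.5833
  s[X_1,X_2] = ((-0.25)·(0.75) + (1.75)·(-1.25) + (-1.25)·(-0.25) + (-0.25)·(0.75)) / 3 = -2.25/3 = -0.75
  s[X_2,X_2] = ((0.75)·(0.75) + (-1.25)·(-1.25) + (-0.25)·(-0.25) + (0.75)·(0.75)) / 3 = 2.75/3 = 0.9167
  Sample standard deviations s_i = √(s[i,i]):
  s(X_1) = √(1.5833) = 1.2583
  s(X_2) = √(0.9167) = 0.9574

Step 3 — r_{ij} = s_{ij} / (s_i · s_j):
  r[X_1,X_1] = 1 (diagonal).
  r[X_1,X_2] = -0.75 / (1.2583 · 0.9574) = -0.75 / 1.2047 = -0.6225
  r[X_2,X_2] = 1 (diagonal).

R is symmetric with unit diagonal. Assembling:

R = [[1, -0.6225],
 [-0.6225, 1]]


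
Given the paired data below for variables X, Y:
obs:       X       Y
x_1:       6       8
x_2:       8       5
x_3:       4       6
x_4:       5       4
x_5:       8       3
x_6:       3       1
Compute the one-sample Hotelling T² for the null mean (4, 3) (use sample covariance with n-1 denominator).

Step 1 — sample mean vector:
  mean(X) = (6 + 8 + 4 + 5 + 8 + 3) / 6 = 34/6 = 5.6667
  mean(Y) = (8 + 5 + 6 + 4 + 3 + 1) / 6 = 27/6 = 4.5
  x̄ = (5.6667, 4.5),  deviation x̄ - mu_0 = (5.6667, 4.5) - (4, 3) = (1.6667, 1.5).

Step 2 — sample covariance matrix, S[i,j] = (1/(n-1)) · Σ_k (x_{k,i} - mean_i) · (x_{k,j} - mean_j), divisor n-1 = 5:
  S[X,X] = ((0.3333)·(0.3333) + (2.3333)·(2.3333) + (-1.6667)·(-1.6667) + (-0.6667)·(-0.6667) + (2.3333)·(2.3333) + (-2.6667)·(-2.6667)) / 5 = 21.3333/5 = 4.2667
  S[X,Y] = ((0.3333)·(3.5) + (2.3333)·(0.5) + (-1.6667)·(1.5) + (-0.6667)·(-0.5) + (2.3333)·(-1.5) + (-2.6667)·(-3.5)) / 5 = 6/5 = 1.2
  S[Y,Y] = ((3.5)·(3.5) + (0.5)·(0.5) + (1.5)·(1.5) + (-0.5)·(-0.5) + (-1.5)·(-1.5) + (-3.5)·(-3.5)) / 5 = 29.5/5 = 5.9
  S = [[4.2667, 1.2],
 [1.2, 5.9]].

Step 3 — invert S. det(S) = 4.2667·5.9 - (1.2)² = 23.7333.
  S^{-1} = (1/det) · [[d, -b], [-b, a]] = [[0.2486, -0.0506],
 [-0.0506, 0.1798]].

Step 4 — quadratic form (x̄ - mu_0)^T · S^{-1} · (x̄ - mu_0):
  S^{-1} · (x̄ - mu_0) = (0.3385, 0.1854),
  (x̄ - mu_0)^T · [...] = (1.6667)·(0.3385) + (1.5)·(0.1854) = 0.8422.

Step 5 — scale by n: T² = 6 · 0.8422 = 5.0534.

T² ≈ 5.0534


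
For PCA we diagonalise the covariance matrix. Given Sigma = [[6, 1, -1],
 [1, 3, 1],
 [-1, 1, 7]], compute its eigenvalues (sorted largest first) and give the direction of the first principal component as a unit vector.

Step 1 — characteristic polynomial p(λ) = det(λI - Sigma) = λ³ - tr·λ² + c_1·λ - det, where tr = trace, c_1 = sum of the principal 2×2 minors, det = det(Sigma):
  tr = 6 + 3 + 7 = 16,
  c_1 = (6·3 - (1)²) + (6·7 - (-1)²) + (3·7 - (1)²) = 17 + 41 + 20 = 78,
  det = 6·(3·7 - (1)²) - (1)·((1)·7 - (1)·(-1)) + (-1)·((1)·(1) - 3·(-1)) = 6·(20) - (1)·(8) + (-1)·(4) = 108.
  So p(λ) = λ³ - 16λ² + 78λ - 108.
Step 2 — look for an integer root (rational root theorem: any rational root is an integer divisor of 108). Testing λ = 6:
  p(6) = 216 - 576 + 468 - 108 = 0  ✓
  Dividing out (λ - 6): p(λ) = (λ - 6)(λ² - 10λ + 18).
Step 3 — remaining eigenvalues from the quadratic λ² - 10λ + 18 = 0:
  Δ = 10² - 4·18 = 100 - 72 = 28,  λ = (10 ± √28)/2 = (10 ± 5.2915)/2 ≈ 7.6458 or 2.3542.
  Sorted: λ_1 = 7.6458,  λ_2 = 6,  λ_3 = 2.3542  (check: sum = 16 = tr ✓).

Step 4 — unit eigenvector for λ_1 ≈ 7.6458: v spans the null space of (Sigma - λ_1 I), whose rows are
  r_1 = (-1.6458, 1, -1),  r_2 = (1, -4.6458, 1),  r_3 = (-1, 1, -0.6458).
  v is orthogonal to every row, so take v ∝ r_1 × r_2 = ((1)·(1) - (-1)·(-4.6458), (-1)·(1) - (-1.6458)·(1), (-1.6458)·(-4.6458) - (1)·(1)) ≈ (-3.6458, 0.6458, 6.6458).
  Rescale (multiply by -1 so the first nonzero entry is positive): u = (3.6458, -0.6458, -6.6458).
  ||u|| = √((3.6458)² + (-0.6458)² + (-6.6458)²) = √(57.8745) ≈ 7.6075,  v_1 = u/||u|| ≈ (0.4792, -0.0849, -0.8736) (||v_1|| = 1).

λ_1 = 7.6458,  λ_2 = 6,  λ_3 = 2.3542;  v_1 ≈ (0.4792, -0.0849, -0.8736)


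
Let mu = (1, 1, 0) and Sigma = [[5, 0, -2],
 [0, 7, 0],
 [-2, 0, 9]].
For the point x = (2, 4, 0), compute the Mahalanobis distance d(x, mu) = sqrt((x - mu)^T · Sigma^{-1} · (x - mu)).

Step 1 — centre the observation: (x - mu) = (1, 3, 0).

Step 2 — invert Sigma (cofactor / det for 3×3, or solve directly):
  Sigma^{-1} = [[0.2195, 0, 0.0488],
 [0, 0.1429, 0],
 [0.0488, 0, 0.122]].

Step 3 — form the quadratic (x - mu)^T · Sigma^{-1} · (x - mu):
  Sigma^{-1} · (x - mu) = (0.2195, 0.4286, 0.0488).
  (x - mu)^T · [Sigma^{-1} · (x - mu)] = (1)·(0.2195) + (3)·(0.4286) + (0)·(0.0488) = 1.5052.

Step 4 — take square root: d = √(1.5052) ≈ 1.2269.

d(x, mu) = √(1.5052) ≈ 1.2269


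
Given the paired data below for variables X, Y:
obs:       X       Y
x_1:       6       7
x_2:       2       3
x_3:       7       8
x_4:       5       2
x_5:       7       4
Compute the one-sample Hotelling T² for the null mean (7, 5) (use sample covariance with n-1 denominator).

Step 1 — sample mean vector:
  mean(X) = (6 + 2 + 7 + 5 + 7) / 5 = 27/5 = 5.4
  mean(Y) = (7 + 3 + 8 + 2 + 4) / 5 = 24/5 = 4.8
  x̄ = (5.4, 4.8),  deviation x̄ - mu_0 = (5.4, 4.8) - (7, 5) = (-1.6, -0.2).

Step 2 — sample covariance matrix, S[i,j] = (1/(n-1)) · Σ_k (x_{k,i} - mean_i) · (x_{k,j} - mean_j), divisor n-1 = 4:
  S[X,X] = ((0.6)·(0.6) + (-3.4)·(-3.4) + (1.6)·(1.6) + (-0.4)·(-0.4) + (1.6)·(1.6)) / 4 = 17.2/4 = 4.3
  S[X,Y] = ((0.6)·(2.2) + (-3.4)·(-1.8) + (1.6)·(3.2) + (-0.4)·(-2.8) + (1.6)·(-0.8)) / 4 = 12.4/4 = 3.1
  S[Y,Y] = ((2.2)·(2.2) + (-1.8)·(-1.8) + (3.2)·(3.2) + (-2.8)·(-2.8) + (-0.8)·(-0.8)) / 4 = 26.8/4 = 6.7
  S = [[4.3, 3.1],
 [3.1, 6.7]].

Step 3 — invert S. det(S) = 4.3·6.7 - (3.1)² = 19.2.
  S^{-1} = (1/det) · [[d, -b], [-b, a]] = [[0.349, -0.1615],
 [-0.1615, 0.224]].

Step 4 — quadratic form (x̄ - mu_0)^T · S^{-1} · (x̄ - mu_0):
  S^{-1} · (x̄ - mu_0) = (-0.526, 0.2135),
  (x̄ - mu_0)^T · [...] = (-1.6)·(-0.526) + (-0.2)·(0.2135) = 0.799.

Step 5 — scale by n: T² = 5 · 0.799 = 3.9948.

T² ≈ 3.9948


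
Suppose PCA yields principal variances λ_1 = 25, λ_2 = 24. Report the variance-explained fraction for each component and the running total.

Step 1 — total variance = trace(Sigma) = Σ λ_i = 25 + 24 = 49.

Step 2 — fraction explained by component i = λ_i / Σ λ:
  PC1: 25/49 = 0.5102
  PC2: 24/49 = 0.4898

Step 3 — cumulative fraction after k components = (λ_1 + ... + λ_k) / Σ λ:
  k = 1: 25/49 = 0.5102
  k = 2: (25 + 24)/49 = 49/49 = 1

Summary (fraction, with percent):

explained: PC1 0.5102 (51.02%), PC2 0.4898 (48.98%);  cumulative: 0.5102, 1


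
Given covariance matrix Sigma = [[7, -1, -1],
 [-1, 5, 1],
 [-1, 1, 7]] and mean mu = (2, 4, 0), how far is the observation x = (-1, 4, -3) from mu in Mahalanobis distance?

Step 1 — centre the observation: (x - mu) = (-3, 0, -3).

Step 2 — invert Sigma (cofactor / det for 3×3, or solve directly):
  Sigma^{-1} = [[0.1491, 0.0263, 0.0175],
 [0.0263, 0.2105, -0.0263],
 [0.0175, -0.0263, 0.1491]].

Step 3 — form the quadratic (x - mu)^T · Sigma^{-1} · (x - mu):
  Sigma^{-1} · (x - mu) = (-0.5, 0, -0.5).
  (x - mu)^T · [Sigma^{-1} · (x - mu)] = (-3)·(-0.5) + (0)·(0) + (-3)·(-0.5) = 3.

Step 4 — take square root: d = √(3) ≈ 1.7321.

d(x, mu) = √(3) ≈ 1.7321


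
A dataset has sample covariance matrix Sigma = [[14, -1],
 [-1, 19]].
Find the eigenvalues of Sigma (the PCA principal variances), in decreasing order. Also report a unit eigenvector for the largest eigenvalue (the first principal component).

Step 1 — characteristic polynomial of 2×2 Sigma:
  det(Sigma - λI) = λ² - trace · λ + det = 0.
  trace = 14 + 19 = 33, det = 14·19 - (-1)² = 265.
Step 2 — discriminant:
  Δ = trace² - 4·det = 1089 - 1060 = 29.
Step 3 — eigenvalues:
  λ = (trace ± √Δ)/2 = (33 ± 5.3852)/2,
  λ_1 = 19.1926,  λ_2 = 13.8074.

Step 4 — unit eigenvector for λ_1: solve (Sigma - λ_1 I)v = 0. First row:
  (14 - 19.1926)·v_x + (-1)·v_y = 0, i.e. (-5.1926)·v_x + (-1)·v_y = 0,
  so v ∝ (b, λ_1 - a) = (-1, 5.1926); multiply by -1 so the first entry is positive: u = (1, -5.1926).
  ||u|| = √((1)² + (-5.1926)²) = √(27.9629) ≈ 5.288,
  v_1 = u/||u|| ≈ (0.1891, -0.982) (||v_1|| = 1).

λ_1 = 19.1926,  λ_2 = 13.8074;  v_1 ≈ (0.1891, -0.982)


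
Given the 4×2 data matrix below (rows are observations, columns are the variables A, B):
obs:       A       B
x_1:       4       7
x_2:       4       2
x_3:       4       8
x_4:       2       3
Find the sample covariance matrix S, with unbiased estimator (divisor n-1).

Step 1 — column means:
  mean(A) = (4 + 4 + 4 + 2) / 4 = 14/4 = 3.5
  mean(B) = (7 + 2 + 8 + 3) / 4 = 20/4 = 5

Step 2 — sample covariance S[i,j] = (1/(n-1)) · Σ_k (x_{k,i} - mean_i) · (x_{k,j} - mean_j), with n-1 = 3.
  S[A,A] = ((0.5)·(0.5) + (0.5)·(0.5) + (0.5)·(0.5) + (-1.5)·(-1.5)) / 3 = 3/3 = 1
  S[A,B] = ((0.5)·(2) + (0.5)·(-3) + (0.5)·(3) + (-1.5)·(-2)) / 3 = 4/3 = 1.3333
  S[B,B] = ((2)·(2) + (-3)·(-3) + (3)·(3) + (-2)·(-2)) / 3 = 26/3 = 8.6667

S is symmetric (S[j,i] = S[i,j]). Assembling:

S = [[1, 1.3333],
 [1.3333, 8.6667]]


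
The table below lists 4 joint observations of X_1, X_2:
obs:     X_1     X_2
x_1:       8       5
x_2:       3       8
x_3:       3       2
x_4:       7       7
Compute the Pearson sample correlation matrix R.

Step 1 — column means:
  mean(X_1) = (8 + 3 + 3 + 7) / 4 = 21/4 = 5.25
  mean(X_2) = (5 + 8 + 2 + 7) / 4 = 22/4 = 5.5

Step 2 — sample variances and covariances s[i,j] = (1/(n-1)) · Σ_k (x_{k,i} - mean_i) · (x_{k,j} - mean_j), with n-1 = 3:
  s[X_1,X_1] = ((2.75)·(2.75) + (-2.25)·(-2.25) + (-2.25)·(-2.25) + (1.75)·(1.75)) / 3 = 20.75/3 = 6.9167
  s[X_1,X_2] = ((2.75)·(-0.5) + (-2.25)·(2.5) + (-2.25)·(-3.5) + (1.75)·(1.5)) / 3 = 3.5/3 = 1.1667
  s[X_2,X_2] = ((-0.5)·(-0.5) + (2.5)·(2.5) + (-3.5)·(-3.5) + (1.5)·(1.5)) / 3 = 21/3 = 7
  Sample standard deviations s_i = √(s[i,i]):
  s(X_1) = √(6.9167) = 2.63
  s(X_2) = √(7) = 2.6458

Step 3 — r_{ij} = s_{ij} / (s_i · s_j):
  r[X_1,X_1] = 1 (diagonal).
  r[X_1,X_2] = 1.1667 / (2.63 · 2.6458) = 1.1667 / 6.9582 = 0.1677
  r[X_2,X_2] = 1 (diagonal).

R is symmetric with unit diagonal. Assembling:

R = [[1, 0.1677],
 [0.1677, 1]]


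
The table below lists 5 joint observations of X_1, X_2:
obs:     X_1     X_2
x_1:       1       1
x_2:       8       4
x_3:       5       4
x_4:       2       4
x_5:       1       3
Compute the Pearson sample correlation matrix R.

Step 1 — column means:
  mean(X_1) = (1 + 8 + 5 + 2 + 1) / 5 = 17/5 = 3.4
  mean(X_2) = (1 + 4 + 4 + 4 + 3) / 5 = 16/5 = 3.2

Step 2 — sample variances and covariances s[i,j] = (1/(n-1)) · Σ_k (x_{k,i} - mean_i) · (x_{k,j} - mean_j), with n-1 = 4:
  s[X_1,X_1] = ((-2.4)·(-2.4) + (4.6)·(4.6) + (1.6)·(1.6) + (-1.4)·(-1.4) + (-2.4)·(-2.4)) / 4 = 37.2/4 = 9.3
  s[X_1,X_2] = ((-2.4)·(-2.2) + (4.6)·(0.8) + (1.6)·(0.8) + (-1.4)·(0.8) + (-2.4)·(-0.2)) / 4 = 9.6/4 = 2.4
  s[X_2,X_2] = ((-2.2)·(-2.2) + (0.8)·(0.8) + (0.8)·(0.8) + (0.8)·(0.8) + (-0.2)·(-0.2)) / 4 = 6.8/4 = 1.7
  Sample standard deviations s_i = √(s[i,i]):
  s(X_1) = √(9.3) = 3.0496
  s(X_2) = √(1.7) = 1.3038

Step 3 — r_{ij} = s_{ij} / (s_i · s_j):
  r[X_1,X_1] = 1 (diagonal).
  r[X_1,X_2] = 2.4 / (3.0496 · 1.3038) = 2.4 / 3.9762 = 0.6036
  r[X_2,X_2] = 1 (diagonal).

R is symmetric with unit diagonal. Assembling:

R = [[1, 0.6036],
 [0.6036, 1]]


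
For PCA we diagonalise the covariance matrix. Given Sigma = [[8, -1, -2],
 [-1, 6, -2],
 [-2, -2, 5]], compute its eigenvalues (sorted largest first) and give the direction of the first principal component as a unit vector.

Step 1 — characteristic polynomial p(λ) = det(λI - Sigma) = λ³ - tr·λ² + c_1·λ - det, where tr = trace, c_1 = sum of the principal 2×2 minors, det = det(Sigma):
  tr = 8 + 6 + 5 = 19,
  c_1 = (8·6 - (-1)²) + (8·5 - (-2)²) + (6·5 - (-2)²) = 47 + 36 + 26 = 109,
  det = 8·(6·5 - (-2)²) - (-1)·((-1)·5 - (-2)·(-2)) + (-2)·((-1)·(-2) - 6·(-2)) = 8·(26) - (-1)·(-9) + (-2)·(14) = 171.
  So p(λ) = λ³ - 19λ² + 109λ - 171.
Step 2 — look for an integer root (rational root theorem: any rational root is an integer divisor of 171). Testing λ = 9:
  p(9) = 729 - 1539 + 981 - 171 = 0  ✓
  Dividing out (λ - 9): p(λ) = (λ - 9)(λ² - 10λ + 19).
Step 3 — remaining eigenvalues from the quadratic λ² - 10λ + 19 = 0:
  Δ = 10² - 4·19 = 100 - 76 = 24,  λ = (10 ± √24)/2 = (10 ± 4.899)/2 ≈ 7.4495 or 2.5505.
  Sorted: λ_1 = 9,  λ_2 = 7.4495,  λ_3 = 2.5505  (check: sum = 19 = tr ✓).

Step 4 — unit eigenvector for λ_1 = 9: v spans the null space of (Sigma - λ_1 I), whose rows are
  r_1 = (-1, -1, -2),  r_2 = (-1, -3, -2),  r_3 = (-2, -2, -4).
  v is orthogonal to every row, so take v ∝ r_1 × r_2 = ((-1)·(-2) - (-2)·(-3), (-2)·(-1) - (-1)·(-2), (-1)·(-3) - (-1)·(-1)) = (-4, 0, 2).
  Rescale (divide by 2; multiply by -1 so the first nonzero entry is positive): u = (2, 0, -1).
  ||u|| = √((2)² + (0)² + (-1)²) = √(5) ≈ 2.2361,  v_1 = u/||u|| ≈ (0.8944, 0, -0.4472) (||v_1|| = 1).

λ_1 = 9,  λ_2 = 7.4495,  λ_3 = 2.5505;  v_1 ≈ (0.8944, 0, -0.4472)


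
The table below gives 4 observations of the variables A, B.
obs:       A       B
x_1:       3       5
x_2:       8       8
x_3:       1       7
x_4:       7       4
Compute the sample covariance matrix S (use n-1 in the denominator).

Step 1 — column means:
  mean(A) = (3 + 8 + 1 + 7) / 4 = 19/4 = 4.75
  mean(B) = (5 + 8 + 7 + 4) / 4 = 24/4 = 6

Step 2 — sample covariance S[i,j] = (1/(n-1)) · Σ_k (x_{k,i} - mean_i) · (x_{k,j} - mean_j), with n-1 = 3.
  S[A,A] = ((-1.75)·(-1.75) + (3.25)·(3.25) + (-3.75)·(-3.75) + (2.25)·(2.25)) / 3 = 32.75/3 = 10.9167
  S[A,B] = ((-1.75)·(-1) + (3.25)·(2) + (-3.75)·(1) + (2.25)·(-2)) / 3 = 0/3 = 0
  S[B,B] = ((-1)·(-1) + (2)·(2) + (1)·(1) + (-2)·(-2)) / 3 = 10/3 = 3.3333

S is symmetric (S[j,i] = S[i,j]). Assembling:

S = [[10.9167, 0],
 [0, 3.3333]]


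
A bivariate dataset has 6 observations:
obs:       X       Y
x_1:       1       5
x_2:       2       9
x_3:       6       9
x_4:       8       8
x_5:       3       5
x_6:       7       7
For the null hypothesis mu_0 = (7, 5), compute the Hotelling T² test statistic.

Step 1 — sample mean vector:
  mean(X) = (1 + 2 + 6 + 8 + 3 + 7) / 6 = 27/6 = 4.5
  mean(Y) = (5 + 9 + 9 + 8 + 5 + 7) / 6 = 43/6 = 7.1667
  x̄ = (4.5, 7.1667),  deviation x̄ - mu_0 = (4.5, 7.1667) - (7, 5) = (-2.5, 2.1667).

Step 2 — sample covariance matrix, S[i,j] = (1/(n-1)) · Σ_k (x_{k,i} - mean_i) · (x_{k,j} - mean_j), divisor n-1 = 5:
  S[X,X] = ((-3.5)·(-3.5) + (-2.5)·(-2.5) + (1.5)·(1.5) + (3.5)·(3.5) + (-1.5)·(-1.5) + (2.5)·(2.5)) / 5 = 41.5/5 = 8.3
  S[X,Y] = ((-3.5)·(-2.1667) + (-2.5)·(1.8333) + (1.5)·(1.8333) + (3.5)·(0.8333) + (-1.5)·(-2.1667) + (2.5)·(-0.1667)) / 5 = 11.5/5 = 2.3
  S[Y,Y] = ((-2.1667)·(-2.1667) + (1.8333)·(1.8333) + (1.8333)·(1.8333) + (0.8333)·(0.8333) + (-2.1667)·(-2.1667) + (-0.1667)·(-0.1667)) / 5 = 16.8333/5 = 3.3667
  S = [[8.3, 2.3],
 [2.3, 3.3667]].

Step 3 — invert S. det(S) = 8.3·3.3667 - (2.3)² = 22.6533.
  S^{-1} = (1/det) · [[d, -b], [-b, a]] = [[0.1486, -0.1015],
 [-0.1015, 0.3664]].

Step 4 — quadratic form (x̄ - mu_0)^T · S^{-1} · (x̄ - mu_0):
  S^{-1} · (x̄ - mu_0) = (-0.5915, 1.0477),
  (x̄ - mu_0)^T · [...] = (-2.5)·(-0.5915) + (2.1667)·(1.0477) = 3.7488.

Step 5 — scale by n: T² = 6 · 3.7488 = 22.4926.

T² ≈ 22.4926
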